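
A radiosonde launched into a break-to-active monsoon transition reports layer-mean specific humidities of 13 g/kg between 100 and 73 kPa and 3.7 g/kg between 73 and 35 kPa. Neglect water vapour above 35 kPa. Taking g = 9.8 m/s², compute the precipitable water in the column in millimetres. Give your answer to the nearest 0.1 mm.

Precipitable water is the column-integrated vapour mass per unit area: PW = (1/g) Σ q̄ Δp, with q in kg/kg and Δp in Pa (1 kg/m² of water = 1 mm).
Layer 100–73 kPa: Δp = 270 hPa = 27000 Pa, q̄ = 0.013 kg/kg → 0.013 × 27000 / 9.8 = 35.82 mm
Layer 73–35 kPa: Δp = 380 hPa = 38000 Pa, q̄ = 0.0037 kg/kg → 0.0037 × 38000 / 9.8 = 14.35 mm
PW = 35.82 + 14.35 = 50.17 ≈ 50.2 mm.

PW ≈ 50.2 mm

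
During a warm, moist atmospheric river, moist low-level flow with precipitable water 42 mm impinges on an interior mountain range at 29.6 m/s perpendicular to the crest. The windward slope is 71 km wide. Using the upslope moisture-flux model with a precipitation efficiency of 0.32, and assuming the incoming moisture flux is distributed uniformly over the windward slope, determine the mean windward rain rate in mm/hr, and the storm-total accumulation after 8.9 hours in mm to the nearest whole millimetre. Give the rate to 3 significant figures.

Incoming column moisture flux per unit ridge length: F = V × PW = 29.6 × 42 = 1243.2 mm·m/s.
Spread over the 71 km slope with efficiency ε = 0.32: R = ε·F/W = 0.32 × 1243.2 / 71000 m = 5.603e-03 mm/s.
R = 5.603e-03 × 3600 = 20.2 mm/hr.
Over 8.9 h: total = 20.2 × 8.9 = 179.78 ≈ 180 mm.

R ≈ 20.2 mm/hr; total ≈ 180 mm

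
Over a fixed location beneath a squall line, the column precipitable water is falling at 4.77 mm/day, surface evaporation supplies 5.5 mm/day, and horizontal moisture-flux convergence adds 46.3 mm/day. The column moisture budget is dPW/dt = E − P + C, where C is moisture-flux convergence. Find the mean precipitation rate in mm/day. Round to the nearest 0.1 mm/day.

P ≈ 56.6 mm/day

dPW/dt = -4.77 mm/day.
P = E + C − dPW/dt = 5.5 + (46.3) − (-4.77) = 56.6 mm/day.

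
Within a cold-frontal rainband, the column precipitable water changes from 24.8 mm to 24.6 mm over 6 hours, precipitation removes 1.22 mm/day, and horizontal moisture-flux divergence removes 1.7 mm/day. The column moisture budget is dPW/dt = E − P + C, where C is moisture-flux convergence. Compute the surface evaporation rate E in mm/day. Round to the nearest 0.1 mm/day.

E ≈ 2.1 mm/day

dPW/dt = (24.6 − 24.8) mm / (6/24 day) = -0.800 mm/day.
E = dPW/dt + P − C = (-0.800) + 1.22 − (-1.7) = 2.1 mm/day.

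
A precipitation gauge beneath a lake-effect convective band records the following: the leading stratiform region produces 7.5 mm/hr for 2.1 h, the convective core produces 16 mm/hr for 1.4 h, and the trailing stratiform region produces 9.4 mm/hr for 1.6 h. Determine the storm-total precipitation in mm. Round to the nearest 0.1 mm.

total ≈ 53.2 mm

Total = Σ Rᵢ Δtᵢ = 7.5 × 2.1 + 16 × 1.4 + 9.4 × 1.6
      = 15.75 + 22.4 + 15.04 = 53.2 mm.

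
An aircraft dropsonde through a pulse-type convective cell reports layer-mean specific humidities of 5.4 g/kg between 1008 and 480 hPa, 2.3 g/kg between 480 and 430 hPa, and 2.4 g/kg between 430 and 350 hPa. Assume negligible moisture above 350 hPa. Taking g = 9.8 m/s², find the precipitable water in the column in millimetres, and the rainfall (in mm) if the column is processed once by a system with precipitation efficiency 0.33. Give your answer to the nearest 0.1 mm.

PW ≈ 32.2 mm; rainfall ≈ 10.6 mm

Precipitable water is the column-integrated vapour mass per unit area: PW = (1/g) Σ q̄ Δp, with q in kg/kg and Δp in Pa (1 kg/m² of water = 1 mm).
Layer 1008–480 hPa: Δp = 528 hPa = 52800 Pa, q̄ = 0.0054 kg/kg → 0.0054 × 52800 / 9.8 = 29.09 mm
Layer 480–430 hPa: Δp = 50 hPa = 5000 Pa, q̄ = 0.0023 kg/kg → 0.0023 × 5000 / 9.8 = 1.17 mm
Layer 430–350 hPa: Δp = 80 hPa = 8000 Pa, q̄ = 0.0024 kg/kg → 0.0024 × 8000 / 9.8 = 1.96 mm
PW = 29.09 + 1.17 + 1.96 = 32.22 ≈ 32.2 mm.
Rainfall = ε × PW = 0.33 × 32.2 = 10.6 mm.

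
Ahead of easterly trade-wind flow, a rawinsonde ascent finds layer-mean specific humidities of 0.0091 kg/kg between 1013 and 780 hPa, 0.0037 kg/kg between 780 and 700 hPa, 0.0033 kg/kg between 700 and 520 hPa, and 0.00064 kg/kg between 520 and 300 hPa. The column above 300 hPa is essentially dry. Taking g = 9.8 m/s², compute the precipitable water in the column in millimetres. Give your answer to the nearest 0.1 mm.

PW ≈ 32.2 mm

Precipitable water is the column-integrated vapour mass per unit area: PW = (1/g) Σ q̄ Δp, with q in kg/kg and Δp in Pa (1 kg/m² of water = 1 mm).
Layer 1013–780 hPa: Δp = 233 hPa = 23300 Pa, q̄ = 0.0091 kg/kg → 0.0091 × 23300 / 9.8 = 21.64 mm
Layer 780–700 hPa: Δp = 80 hPa = 8000 Pa, q̄ = 0.0037 kg/kg → 0.0037 × 8000 / 9.8 = 3.02 mm
Layer 700–520 hPa: Δp = 180 hPa = 18000 Pa, q̄ = 0.0033 kg/kg → 0.0033 × 18000 / 9.8 = 6.06 mm
Layer 520–300 hPa: Δp = 220 hPa = 22000 Pa, q̄ = 0.00064 kg/kg → 0.00064 × 22000 / 9.8 = 1.44 mm
PW = 21.64 + 3.02 + 6.06 + 1.44 = 32.16 ≈ 32.2 mm.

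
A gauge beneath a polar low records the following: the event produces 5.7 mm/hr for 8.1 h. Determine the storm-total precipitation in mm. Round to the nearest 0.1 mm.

Total = Σ Rᵢ Δtᵢ = 5.7 × 8.1
      = 46.17 = 46.2 mm.

total ≈ 46.2 mm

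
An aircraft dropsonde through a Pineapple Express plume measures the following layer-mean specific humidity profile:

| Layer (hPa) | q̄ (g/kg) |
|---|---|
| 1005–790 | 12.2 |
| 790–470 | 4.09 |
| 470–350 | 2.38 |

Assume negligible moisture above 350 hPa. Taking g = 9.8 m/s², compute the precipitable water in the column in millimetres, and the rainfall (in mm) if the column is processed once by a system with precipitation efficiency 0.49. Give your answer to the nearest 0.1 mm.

PW ≈ 43.0 mm; rainfall ≈ 21.1 mm

Precipitable water is the column-integrated vapour mass per unit area: PW = (1/g) Σ q̄ Δp, with q in kg/kg and Δp in Pa (1 kg/m² of water = 1 mm).
Layer 1005–790 hPa: Δp = 215 hPa = 21500 Pa, q̄ = 0.0122 kg/kg → 0.0122 × 21500 / 9.8 = 26.77 mm
Layer 790–470 hPa: Δp = 320 hPa = 32000 Pa, q̄ = 0.00409 kg/kg → 0.00409 × 32000 / 9.8 = 13.36 mm
Layer 470–350 hPa: Δp = 120 hPa = 12000 Pa, q̄ = 0.00238 kg/kg → 0.00238 × 12000 / 9.8 = 2.91 mm
PW = 26.77 + 13.36 + 2.91 = 43.04 ≈ 43.0 mm.
Rainfall = ε × PW = 0.49 × 43.0 = 21.1 mm.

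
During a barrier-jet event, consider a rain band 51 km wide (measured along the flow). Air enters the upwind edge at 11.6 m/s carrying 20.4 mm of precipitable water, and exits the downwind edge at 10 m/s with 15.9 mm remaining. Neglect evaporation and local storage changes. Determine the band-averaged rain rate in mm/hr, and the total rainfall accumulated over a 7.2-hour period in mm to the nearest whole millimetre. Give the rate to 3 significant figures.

R ≈ 5.48 mm/hr; total ≈ 39 mm

Column moisture flux per unit crosswind length is F = V × PW.
Inflow: F_in = 11.6 × 20.4 = 236.64 mm·m/s
Outflow: F_out = 10 × 15.9 = 159 mm·m/s
Steady-state rate R = (F_in − F_out)/L = (236.64 − 159) / 51000 m = 1.522e-03 mm/s.
R = 1.522e-03 × 3600 = 5.48 mm/hr.
Over 7.2 h: total = 5.48 × 7.2 = 39.456 ≈ 39 mm.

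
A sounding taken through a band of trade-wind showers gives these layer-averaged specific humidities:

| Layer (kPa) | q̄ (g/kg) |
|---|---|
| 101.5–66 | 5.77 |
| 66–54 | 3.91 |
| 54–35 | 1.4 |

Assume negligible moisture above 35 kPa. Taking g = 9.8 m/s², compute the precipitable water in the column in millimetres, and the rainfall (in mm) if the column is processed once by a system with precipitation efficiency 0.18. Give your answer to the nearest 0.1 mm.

Precipitable water is the column-integrated vapour mass per unit area: PW = (1/g) Σ q̄ Δp, with q in kg/kg and Δp in Pa (1 kg/m² of water = 1 mm).
Layer 101.5–66 kPa: Δp = 355 hPa = 35500 Pa, q̄ = 0.00577 kg/kg → 0.00577 × 35500 / 9.8 = 20.90 mm
Layer 66–54 kPa: Δp = 120 hPa = 12000 Pa, q̄ = 0.00391 kg/kg → 0.00391 × 12000 / 9.8 = 4.79 mm
Layer 54–35 kPa: Δp = 190 hPa = 19000 Pa, q̄ = 0.0014 kg/kg → 0.0014 × 19000 / 9.8 = 2.71 mm
PW = 20.90 + 4.79 + 2.71 = 28.40 ≈ 28.4 mm.
Rainfall = ε × PW = 0.18 × 28.4 = 5.1 mm.

PW ≈ 28.4 mm; rainfall ≈ 5.1 mm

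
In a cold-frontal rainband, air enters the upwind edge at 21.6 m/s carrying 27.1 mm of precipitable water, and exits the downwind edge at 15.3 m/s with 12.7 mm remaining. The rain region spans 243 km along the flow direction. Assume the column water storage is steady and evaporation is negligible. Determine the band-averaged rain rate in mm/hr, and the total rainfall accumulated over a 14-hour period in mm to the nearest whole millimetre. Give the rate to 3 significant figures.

Column moisture flux per unit crosswind length is F = V × PW.
Inflow: F_in = 21.6 × 27.1 = 585.36 mm·m/s
Outflow: F_out = 15.3 × 12.7 = 194.31 mm·m/s
Steady-state rate R = (F_in − F_out)/L = (585.36 − 194.31) / 243000 m = 1.609e-03 mm/s.
R = 1.609e-03 × 3600 = 5.79 mm/hr.
Over 14 h: total = 5.79 × 14 = 81.06 ≈ 81 mm.

R ≈ 5.79 mm/hr; total ≈ 81 mm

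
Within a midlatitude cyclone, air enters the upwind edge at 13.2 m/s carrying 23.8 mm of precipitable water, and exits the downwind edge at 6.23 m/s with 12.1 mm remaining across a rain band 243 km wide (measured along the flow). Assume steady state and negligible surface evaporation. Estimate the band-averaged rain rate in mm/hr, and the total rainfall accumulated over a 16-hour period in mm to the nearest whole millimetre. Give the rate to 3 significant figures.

R ≈ 3.54 mm/hr; total ≈ 57 mm

Column moisture flux per unit crosswind length is F = V × PW.
Inflow: F_in = 13.2 × 23.8 = 314.16 mm·m/s
Outflow: F_out = 6.23 × 12.1 = 75.383 mm·m/s
Steady-state rate R = (F_in − F_out)/L = (314.16 − 75.383) / 243000 m = 9.826e-04 mm/s.
R = 9.826e-04 × 3600 = 3.54 mm/hr.
Over 16 h: total = 3.54 × 16 = 56.64 ≈ 57 mm.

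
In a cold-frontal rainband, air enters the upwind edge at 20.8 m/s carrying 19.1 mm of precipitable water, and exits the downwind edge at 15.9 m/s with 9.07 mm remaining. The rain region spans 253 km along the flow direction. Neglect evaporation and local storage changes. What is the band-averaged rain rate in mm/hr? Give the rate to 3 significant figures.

Column moisture flux per unit crosswind length is F = V × PW.
Inflow: F_in = 20.8 × 19.1 = 397.28 mm·m/s
Outflow: F_out = 15.9 × 9.07 = 144.213 mm·m/s
Steady-state rate R = (F_in − F_out)/L = (397.28 − 144.213) / 253000 m = 1.000e-03 mm/s.
R = 1.000e-03 × 3600 = 3.60 mm/hr.

R ≈ 3.60 mm/hr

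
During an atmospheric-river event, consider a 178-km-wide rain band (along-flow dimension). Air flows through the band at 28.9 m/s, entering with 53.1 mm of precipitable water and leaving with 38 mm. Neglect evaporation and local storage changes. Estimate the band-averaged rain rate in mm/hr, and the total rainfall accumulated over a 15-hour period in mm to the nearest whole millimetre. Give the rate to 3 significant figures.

R ≈ 8.83 mm/hr; total ≈ 132 mm

Column moisture flux per unit crosswind length is F = V × PW.
Inflow: F_in = 28.9 × 53.1 = 1534.59 mm·m/s
Outflow: F_out = 28.9 × 38 = 1098.2 mm·m/s
Steady-state rate R = (F_in − F_out)/L = (1534.59 − 1098.2) / 178000 m = 2.452e-03 mm/s.
R = 2.452e-03 × 3600 = 8.83 mm/hr.
Over 15 h: total = 8.83 × 15 = 132.45 ≈ 132 mm.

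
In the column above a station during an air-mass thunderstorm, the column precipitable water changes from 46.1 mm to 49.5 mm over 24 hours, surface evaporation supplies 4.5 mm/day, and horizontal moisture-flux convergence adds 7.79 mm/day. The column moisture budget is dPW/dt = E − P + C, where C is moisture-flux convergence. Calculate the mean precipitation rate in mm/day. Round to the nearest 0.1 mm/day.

dPW/dt = (49.5 − 46.1) mm / (24/24 day) = +3.400 mm/day.
P = E + C − dPW/dt = 4.5 + (7.79) − (+3.400) = 8.9 mm/day.

P ≈ 8.9 mm/day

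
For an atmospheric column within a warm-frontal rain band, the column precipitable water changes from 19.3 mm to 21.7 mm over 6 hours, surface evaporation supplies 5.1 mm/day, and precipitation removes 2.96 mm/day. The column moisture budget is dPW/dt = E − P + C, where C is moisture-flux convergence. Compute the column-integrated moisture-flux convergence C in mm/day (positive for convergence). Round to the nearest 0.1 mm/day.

dPW/dt = (21.7 − 19.3) mm / (6/24 day) = +9.600 mm/day.
C = dPW/dt − E + P = (+9.600) − 5.1 + 2.96 = 7.5 mm/day.

C ≈ 7.5 mm/day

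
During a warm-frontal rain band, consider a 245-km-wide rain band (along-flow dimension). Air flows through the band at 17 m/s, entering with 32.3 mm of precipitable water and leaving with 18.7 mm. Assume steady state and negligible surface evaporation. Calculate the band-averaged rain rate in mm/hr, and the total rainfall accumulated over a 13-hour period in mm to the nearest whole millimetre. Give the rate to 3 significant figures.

Column moisture flux per unit crosswind length is F = V × PW.
Inflow: F_in = 17 × 32.3 = 549.1 mm·m/s
Outflow: F_out = 17 × 18.7 = 317.9 mm·m/s
Steady-state rate R = (F_in − F_out)/L = (549.1 − 317.9) / 245000 m = 9.437e-04 mm/s.
R = 9.437e-04 × 3600 = 3.40 mm/hr.
Over 13 h: total = 3.40 × 13 = 44.2 ≈ 44 mm.

R ≈ 3.40 mm/hr; total ≈ 44 mm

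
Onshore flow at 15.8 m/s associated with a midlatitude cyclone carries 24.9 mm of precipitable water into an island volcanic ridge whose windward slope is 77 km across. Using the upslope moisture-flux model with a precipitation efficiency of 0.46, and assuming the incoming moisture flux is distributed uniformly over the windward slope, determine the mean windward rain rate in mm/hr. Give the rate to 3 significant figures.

Incoming column moisture flux per unit ridge length: F = V × PW = 15.8 × 24.9 = 393.42 mm·m/s.
Spread over the 77 km slope with efficiency ε = 0.46: R = ε·F/W = 0.46 × 393.42 / 77000 m = 2.350e-03 mm/s.
R = 2.350e-03 × 3600 = 8.46 mm/hr.

R ≈ 8.46 mm/hr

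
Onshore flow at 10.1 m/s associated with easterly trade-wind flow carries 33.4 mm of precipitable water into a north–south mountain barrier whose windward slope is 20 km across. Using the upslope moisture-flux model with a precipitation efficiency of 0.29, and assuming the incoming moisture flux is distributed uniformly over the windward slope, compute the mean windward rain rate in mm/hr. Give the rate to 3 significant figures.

Incoming column moisture flux per unit ridge length: F = V × PW = 10.1 × 33.4 = 337.34 mm·m/s.
Spread over the 20 km slope with efficiency ε = 0.29: R = ε·F/W = 0.29 × 337.34 / 20000 m = 4.891e-03 mm/s.
R = 4.891e-03 × 3600 = 17.6 mm/hr.

R ≈ 17.6 mm/hr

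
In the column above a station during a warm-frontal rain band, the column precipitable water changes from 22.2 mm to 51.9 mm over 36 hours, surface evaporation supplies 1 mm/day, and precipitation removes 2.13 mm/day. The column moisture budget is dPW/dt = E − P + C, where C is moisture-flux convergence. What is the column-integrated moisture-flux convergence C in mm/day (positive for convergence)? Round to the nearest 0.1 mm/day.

C ≈ 20.9 mm/day

dPW/dt = (51.9 − 22.2) mm / (36/24 day) = +19.800 mm/day.
C = dPW/dt − E + P = (+19.800) − 1 + 2.13 = 20.9 mm/day.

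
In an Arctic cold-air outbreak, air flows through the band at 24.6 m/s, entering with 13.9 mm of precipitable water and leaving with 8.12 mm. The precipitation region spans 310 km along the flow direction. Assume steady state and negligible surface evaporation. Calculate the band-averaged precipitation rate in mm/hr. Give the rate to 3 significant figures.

Column moisture flux per unit crosswind length is F = V × PW.
Inflow: F_in = 24.6 × 13.9 = 341.94 mm·m/s
Outflow: F_out = 24.6 × 8.12 = 199.752 mm·m/s
Steady-state rate R = (F_in − F_out)/L = (341.94 − 199.752) / 310000 m = 4.587e-04 mm/s.
R = 4.587e-04 × 3600 = 1.65 mm/hr.

R ≈ 1.65 mm/hr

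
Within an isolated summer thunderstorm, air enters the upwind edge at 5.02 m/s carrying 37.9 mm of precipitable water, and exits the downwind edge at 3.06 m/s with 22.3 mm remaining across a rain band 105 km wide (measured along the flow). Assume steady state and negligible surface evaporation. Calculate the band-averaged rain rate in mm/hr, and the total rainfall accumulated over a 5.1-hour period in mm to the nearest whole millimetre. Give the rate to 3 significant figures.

R ≈ 4.18 mm/hr; total ≈ 21 mm

Column moisture flux per unit crosswind length is F = V × PW.
Inflow: F_in = 5.02 × 37.9 = 190.258 mm·m/s
Outflow: F_out = 3.06 × 22.3 = 68.238 mm·m/s
Steady-state rate R = (F_in − F_out)/L = (190.258 − 68.238) / 105000 m = 1.162e-03 mm/s.
R = 1.162e-03 × 3600 = 4.18 mm/hr.
Over 5.1 h: total = 4.18 × 5.1 = 21.318 ≈ 21 mm.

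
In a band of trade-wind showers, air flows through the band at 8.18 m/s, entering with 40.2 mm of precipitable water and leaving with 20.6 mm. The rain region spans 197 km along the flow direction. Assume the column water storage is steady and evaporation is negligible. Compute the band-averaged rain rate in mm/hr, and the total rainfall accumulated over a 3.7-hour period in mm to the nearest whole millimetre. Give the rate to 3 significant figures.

Column moisture flux per unit crosswind length is F = V × PW.
Inflow: F_in = 8.18 × 40.2 = 328.836 mm·m/s
Outflow: F_out = 8.18 × 20.6 = 168.508 mm·m/s
Steady-state rate R = (F_in − F_out)/L = (328.836 − 168.508) / 197000 m = 8.138e-04 mm/s.
R = 8.138e-04 × 3600 = 2.93 mm/hr.
Over 3.7 h: total = 2.93 × 3.7 = 10.841 ≈ 11 mm.

R ≈ 2.93 mm/hr; total ≈ 11 mm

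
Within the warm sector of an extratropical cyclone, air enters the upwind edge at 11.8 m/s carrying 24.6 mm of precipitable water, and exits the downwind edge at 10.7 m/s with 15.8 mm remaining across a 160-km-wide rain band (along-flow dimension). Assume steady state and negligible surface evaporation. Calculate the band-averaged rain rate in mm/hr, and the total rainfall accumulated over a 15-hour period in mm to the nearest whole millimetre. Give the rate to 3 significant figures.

R ≈ 2.73 mm/hr; total ≈ 41 mm

Column moisture flux per unit crosswind length is F = V × PW.
Inflow: F_in = 11.8 × 24.6 = 290.28 mm·m/s
Outflow: F_out = 10.7 × 15.8 = 169.06 mm·m/s
Steady-state rate R = (F_in − F_out)/L = (290.28 − 169.06) / 160000 m = 7.576e-04 mm/s.
R = 7.576e-04 × 3600 = 2.73 mm/hr.
Over 15 h: total = 2.73 × 15 = 40.95 ≈ 41 mm.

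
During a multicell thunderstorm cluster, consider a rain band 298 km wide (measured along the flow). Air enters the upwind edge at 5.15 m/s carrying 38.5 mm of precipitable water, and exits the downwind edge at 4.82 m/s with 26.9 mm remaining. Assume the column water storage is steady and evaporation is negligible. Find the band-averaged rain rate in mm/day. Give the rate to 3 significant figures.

R ≈ 19.9 mm/day

Column moisture flux per unit crosswind length is F = V × PW.
Inflow: F_in = 5.15 × 38.5 = 198.275 mm·m/s
Outflow: F_out = 4.82 × 26.9 = 129.658 mm·m/s
Steady-state rate R = (F_in − F_out)/L = (198.275 − 129.658) / 298000 m = 2.303e-04 mm/s.
R = 2.303e-04 × 3600 × 24 = 19.9 mm/day.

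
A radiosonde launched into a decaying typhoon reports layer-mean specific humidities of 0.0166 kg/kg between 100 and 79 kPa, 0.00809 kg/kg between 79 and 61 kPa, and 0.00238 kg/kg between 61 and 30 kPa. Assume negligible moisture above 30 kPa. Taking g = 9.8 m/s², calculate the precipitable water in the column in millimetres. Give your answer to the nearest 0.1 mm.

PW ≈ 58.0 mm

Precipitable water is the column-integrated vapour mass per unit area: PW = (1/g) Σ q̄ Δp, with q in kg/kg and Δp in Pa (1 kg/m² of water = 1 mm).
Layer 100–79 kPa: Δp = 210 hPa = 21000 Pa, q̄ = 0.0166 kg/kg → 0.0166 × 21000 / 9.8 = 35.57 mm
Layer 79–61 kPa: Δp = 180 hPa = 18000 Pa, q̄ = 0.00809 kg/kg → 0.00809 × 18000 / 9.8 = 14.86 mm
Layer 61–30 kPa: Δp = 310 hPa = 31000 Pa, q̄ = 0.00238 kg/kg → 0.00238 × 31000 / 9.8 = 7.53 mm
PW = 35.57 + 14.86 + 7.53 = 57.96 ≈ 58.0 mm.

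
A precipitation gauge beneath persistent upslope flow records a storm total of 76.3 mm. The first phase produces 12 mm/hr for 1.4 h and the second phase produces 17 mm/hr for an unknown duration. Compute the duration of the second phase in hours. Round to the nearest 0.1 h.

Known phases: 12 × 1.4 = 16.8 mm.
Remaining depth = 76.3 − 16.8 = 59.5 mm.
Duration = 59.5 / 17 = 3.5 h.

duration ≈ 3.5 h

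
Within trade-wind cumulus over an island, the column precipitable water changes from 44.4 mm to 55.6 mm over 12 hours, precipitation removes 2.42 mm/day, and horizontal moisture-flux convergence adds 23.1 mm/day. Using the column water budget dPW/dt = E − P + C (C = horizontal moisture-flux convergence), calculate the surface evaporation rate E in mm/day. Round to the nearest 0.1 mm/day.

dPW/dt = (55.6 − 44.4) mm / (12/24 day) = +22.400 mm/day.
E = dPW/dt + P − C = (+22.400) + 2.42 − (23.1) = 1.7 mm/day.

E ≈ 1.7 mm/day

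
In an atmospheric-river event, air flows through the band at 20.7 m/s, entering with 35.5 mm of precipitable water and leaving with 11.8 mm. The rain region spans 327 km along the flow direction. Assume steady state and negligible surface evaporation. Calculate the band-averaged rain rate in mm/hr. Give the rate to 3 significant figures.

Column moisture flux per unit crosswind length is F = V × PW.
Inflow: F_in = 20.7 × 35.5 = 734.85 mm·m/s
Outflow: F_out = 20.7 × 11.8 = 244.26 mm·m/s
Steady-state rate R = (F_in − F_out)/L = (734.85 − 244.26) / 327000 m = 1.500e-03 mm/s.
R = 1.500e-03 × 3600 = 5.40 mm/hr.

R ≈ 5.40 mm/hr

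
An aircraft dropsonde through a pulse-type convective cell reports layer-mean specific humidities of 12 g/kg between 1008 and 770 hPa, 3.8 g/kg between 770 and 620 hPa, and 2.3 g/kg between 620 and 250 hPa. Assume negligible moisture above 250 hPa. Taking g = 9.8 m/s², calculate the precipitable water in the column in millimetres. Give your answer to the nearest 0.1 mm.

Precipitable water is the column-integrated vapour mass per unit area: PW = (1/g) Σ q̄ Δp, with q in kg/kg and Δp in Pa (1 kg/m² of water = 1 mm).
Layer 1008–770 hPa: Δp = 238 hPa = 23800 Pa, q̄ = 0.012 kg/kg → 0.012 × 23800 / 9.8 = 29.14 mm
Layer 770–620 hPa: Δp = 150 hPa = 15000 Pa, q̄ = 0.0038 kg/kg → 0.0038 × 15000 / 9.8 = 5.82 mm
Layer 620–250 hPa: Δp = 370 hPa = 37000 Pa, q̄ = 0.0023 kg/kg → 0.0023 × 37000 / 9.8 = 8.68 mm
PW = 29.14 + 5.82 + 8.68 = 43.64 ≈ 43.6 mm.

PW ≈ 43.6 mm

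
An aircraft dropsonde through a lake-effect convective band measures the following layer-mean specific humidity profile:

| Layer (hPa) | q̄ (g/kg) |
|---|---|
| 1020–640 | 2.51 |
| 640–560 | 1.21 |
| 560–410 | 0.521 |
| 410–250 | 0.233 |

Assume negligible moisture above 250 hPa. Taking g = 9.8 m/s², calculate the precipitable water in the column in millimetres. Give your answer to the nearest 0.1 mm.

Precipitable water is the column-integrated vapour mass per unit area: PW = (1/g) Σ q̄ Δp, with q in kg/kg and Δp in Pa (1 kg/m² of water = 1 mm).
Layer 1020–640 hPa: Δp = 380 hPa = 38000 Pa, q̄ = 0.00251 kg/kg → 0.00251 × 38000 / 9.8 = 9.73 mm
Layer 640–560 hPa: Δp = 80 hPa = 8000 Pa, q̄ = 0.00121 kg/kg → 0.00121 × 8000 / 9.8 = 0.99 mm
Layer 560–410 hPa: Δp = 150 hPa = 15000 Pa, q̄ = 0.000521 kg/kg → 0.000521 × 15000 / 9.8 = 0.80 mm
Layer 410–250 hPa: Δp = 160 hPa = 16000 Pa, q̄ = 0.000233 kg/kg → 0.000233 × 16000 / 9.8 = 0.38 mm
PW = 9.73 + 0.99 + 0.80 + 0.38 = 11.90 ≈ 11.9 mm.

PW ≈ 11.9 mm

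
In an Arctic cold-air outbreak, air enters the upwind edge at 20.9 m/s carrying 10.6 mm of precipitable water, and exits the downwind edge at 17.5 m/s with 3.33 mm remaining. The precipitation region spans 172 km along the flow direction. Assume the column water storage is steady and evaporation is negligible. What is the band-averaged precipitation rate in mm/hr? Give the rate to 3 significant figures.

R ≈ 3.42 mm/hr

Column moisture flux per unit crosswind length is F = V × PW.
Inflow: F_in = 20.9 × 10.6 = 221.54 mm·m/s
Outflow: F_out = 17.5 × 3.33 = 58.275 mm·m/s
Steady-state rate R = (F_in − F_out)/L = (221.54 − 58.275) / 172000 m = 9.492e-04 mm/s.
R = 9.492e-04 × 3600 = 3.42 mm/hr.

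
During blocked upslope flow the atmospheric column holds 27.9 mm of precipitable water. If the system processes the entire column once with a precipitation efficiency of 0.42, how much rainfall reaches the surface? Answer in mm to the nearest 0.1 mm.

Rainfall = ε × PW = 0.42 × 27.9 = 11.7 mm.

rainfall ≈ 11.7 mm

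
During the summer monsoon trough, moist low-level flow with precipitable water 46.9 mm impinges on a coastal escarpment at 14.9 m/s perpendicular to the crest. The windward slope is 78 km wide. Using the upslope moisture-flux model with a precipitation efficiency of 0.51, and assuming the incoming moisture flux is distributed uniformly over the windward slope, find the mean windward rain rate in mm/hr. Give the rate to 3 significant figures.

Incoming column moisture flux per unit ridge length: F = V × PW = 14.9 × 46.9 = 698.81 mm·m/s.
Spread over the 78 km slope with efficiency ε = 0.51: R = ε·F/W = 0.51 × 698.81 / 78000 m = 4.569e-03 mm/s.
R = 4.569e-03 × 3600 = 16.4 mm/hr.

R ≈ 16.4 mm/hr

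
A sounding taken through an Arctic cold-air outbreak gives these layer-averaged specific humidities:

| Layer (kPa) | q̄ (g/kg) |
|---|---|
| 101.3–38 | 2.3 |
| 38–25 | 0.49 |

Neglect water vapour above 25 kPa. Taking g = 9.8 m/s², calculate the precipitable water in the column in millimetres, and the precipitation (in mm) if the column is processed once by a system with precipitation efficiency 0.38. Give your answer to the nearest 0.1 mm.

PW ≈ 15.5 mm; precipitation ≈ 5.9 mm

Precipitable water is the column-integrated vapour mass per unit area: PW = (1/g) Σ q̄ Δp, with q in kg/kg and Δp in Pa (1 kg/m² of water = 1 mm).
Layer 101.3–38 kPa: Δp = 633 hPa = 63300 Pa, q̄ = 0.0023 kg/kg → 0.0023 × 63300 / 9.8 = 14.86 mm
Layer 38–25 kPa: Δp = 130 hPa = 13000 Pa, q̄ = 0.00049 kg/kg → 0.00049 × 13000 / 9.8 = 0.65 mm
PW = 14.86 + 0.65 = 15.51 ≈ 15.5 mm.
Precipitation = ε × PW = 0.38 × 15.5 = 5.9 mm.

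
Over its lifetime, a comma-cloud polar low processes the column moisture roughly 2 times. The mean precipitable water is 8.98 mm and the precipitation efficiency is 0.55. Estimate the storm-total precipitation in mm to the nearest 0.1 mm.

precipitation ≈ 9.9 mm

Each cycle deposits ε × PW = 0.55 × 8.98 = 4.939 mm.
Over 2 cycles: 2 × 4.939 = 9.9 mm.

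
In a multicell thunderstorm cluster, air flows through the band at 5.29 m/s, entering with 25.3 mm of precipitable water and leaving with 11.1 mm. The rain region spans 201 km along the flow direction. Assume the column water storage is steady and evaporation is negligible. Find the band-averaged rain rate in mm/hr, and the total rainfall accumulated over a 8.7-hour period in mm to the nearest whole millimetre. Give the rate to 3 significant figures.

Column moisture flux per unit crosswind length is F = V × PW.
Inflow: F_in = 5.29 × 25.3 = 133.837 mm·m/s
Outflow: F_out = 5.29 × 11.1 = 58.719 mm·m/s
Steady-state rate R = (F_in − F_out)/L = (133.837 − 58.719) / 201000 m = 3.737e-04 mm/s.
R = 3.737e-04 × 3600 = 1.35 mm/hr.
Over 8.7 h: total = 1.35 × 8.7 = 11.745 ≈ 12 mm.

R ≈ 1.35 mm/hr; total ≈ 12 mm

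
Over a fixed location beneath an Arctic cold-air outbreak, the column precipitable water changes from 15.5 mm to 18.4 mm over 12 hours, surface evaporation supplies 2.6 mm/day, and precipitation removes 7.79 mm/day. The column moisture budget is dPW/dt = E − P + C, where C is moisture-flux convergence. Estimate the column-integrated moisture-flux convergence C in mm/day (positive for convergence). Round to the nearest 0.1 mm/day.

C ≈ 11.0 mm/day

dPW/dt = (18.4 − 15.5) mm / (12/24 day) = +5.800 mm/day.
C = dPW/dt − E + P = (+5.800) − 2.6 + 7.79 = 11.0 mm/day.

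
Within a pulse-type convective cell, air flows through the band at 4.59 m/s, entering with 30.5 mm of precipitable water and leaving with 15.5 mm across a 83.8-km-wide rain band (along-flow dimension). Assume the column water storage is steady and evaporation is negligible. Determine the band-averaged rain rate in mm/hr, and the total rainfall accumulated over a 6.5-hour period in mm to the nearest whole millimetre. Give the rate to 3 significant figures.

R ≈ 2.96 mm/hr; total ≈ 19 mm

Column moisture flux per unit crosswind length is F = V × PW.
Inflow: F_in = 4.59 × 30.5 = 139.995 mm·m/s
Outflow: F_out = 4.59 × 15.5 = 71.145 mm·m/s
Steady-state rate R = (F_in − F_out)/L = (139.995 − 71.145) / 83800 m = 8.216e-04 mm/s.
R = 8.216e-04 × 3600 = 2.96 mm/hr.
Over 6.5 h: total = 2.96 × 6.5 = 19.24 ≈ 19 mm.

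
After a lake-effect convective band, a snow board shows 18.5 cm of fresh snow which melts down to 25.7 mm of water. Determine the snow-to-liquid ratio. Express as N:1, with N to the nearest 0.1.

ratio ≈ 7.2

Ratio = snow depth / SWE = 185 mm / 25.7 mm = 7.2, i.e. 7.2:1.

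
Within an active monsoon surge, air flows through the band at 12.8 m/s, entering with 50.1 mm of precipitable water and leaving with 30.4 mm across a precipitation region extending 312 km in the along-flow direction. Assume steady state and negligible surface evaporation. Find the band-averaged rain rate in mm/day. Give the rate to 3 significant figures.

R ≈ 69.8 mm/day

Column moisture flux per unit crosswind length is F = V × PW.
Inflow: F_in = 12.8 × 50.1 = 641.28 mm·m/s
Outflow: F_out = 12.8 × 30.4 = 389.12 mm·m/s
Steady-state rate R = (F_in − F_out)/L = (641.28 − 389.12) / 312000 m = 8.082e-04 mm/s.
R = 8.082e-04 × 3600 × 24 = 69.8 mm/day.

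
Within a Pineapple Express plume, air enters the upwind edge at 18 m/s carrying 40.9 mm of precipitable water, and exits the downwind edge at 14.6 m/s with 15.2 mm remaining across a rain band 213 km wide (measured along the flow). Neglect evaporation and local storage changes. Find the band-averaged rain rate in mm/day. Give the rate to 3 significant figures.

Column moisture flux per unit crosswind length is F = V × PW.
Inflow: F_in = 18 × 40.9 = 736.2 mm·m/s
Outflow: F_out = 14.6 × 15.2 = 221.92 mm·m/s
Steady-state rate R = (F_in − F_out)/L = (736.2 − 221.92) / 213000 m = 2.414e-03 mm/s.
R = 2.414e-03 × 3600 × 24 = 209 mm/day.

R ≈ 209 mm/day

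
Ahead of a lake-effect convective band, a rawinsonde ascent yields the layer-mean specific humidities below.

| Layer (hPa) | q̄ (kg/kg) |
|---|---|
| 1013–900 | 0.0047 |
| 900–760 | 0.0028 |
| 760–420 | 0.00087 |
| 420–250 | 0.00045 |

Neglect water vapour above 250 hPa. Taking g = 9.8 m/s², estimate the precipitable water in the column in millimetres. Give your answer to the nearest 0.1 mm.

PW ≈ 13.2 mm

Precipitable water is the column-integrated vapour mass per unit area: PW = (1/g) Σ q̄ Δp, with q in kg/kg and Δp in Pa (1 kg/m² of water = 1 mm).
Layer 1013–900 hPa: Δp = 113 hPa = 11300 Pa, q̄ = 0.0047 kg/kg → 0.0047 × 11300 / 9.8 = 5.42 mm
Layer 900–760 hPa: Δp = 140 hPa = 14000 Pa, q̄ = 0.0028 kg/kg → 0.0028 × 14000 / 9.8 = 4.00 mm
Layer 760–420 hPa: Δp = 340 hPa = 34000 Pa, q̄ = 0.00087 kg/kg → 0.00087 × 34000 / 9.8 = 3.02 mm
Layer 420–250 hPa: Δp = 170 hPa = 17000 Pa, q̄ = 0.00045 kg/kg → 0.00045 × 17000 / 9.8 = 0.78 mm
PW = 5.42 + 4.00 + 3.02 + 0.78 = 13.22 ≈ 13.2 mm.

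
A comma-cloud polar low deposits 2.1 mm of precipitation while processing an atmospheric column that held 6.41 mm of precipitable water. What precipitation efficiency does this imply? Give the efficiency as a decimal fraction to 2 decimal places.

ε ≈ 0.33

ε = precipitation / PW = 2.1 / 6.41 = 0.33.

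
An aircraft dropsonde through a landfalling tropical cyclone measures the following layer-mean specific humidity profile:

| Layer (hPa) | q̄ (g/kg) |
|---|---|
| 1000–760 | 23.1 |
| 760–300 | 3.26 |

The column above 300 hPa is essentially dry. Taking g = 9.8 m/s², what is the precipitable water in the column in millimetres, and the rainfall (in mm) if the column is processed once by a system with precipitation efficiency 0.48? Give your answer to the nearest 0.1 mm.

PW ≈ 71.9 mm; rainfall ≈ 34.5 mm

Precipitable water is the column-integrated vapour mass per unit area: PW = (1/g) Σ q̄ Δp, with q in kg/kg and Δp in Pa (1 kg/m² of water = 1 mm).
Layer 1000–760 hPa: Δp = 240 hPa = 24000 Pa, q̄ = 0.0231 kg/kg → 0.0231 × 24000 / 9.8 = 56.57 mm
Layer 760–300 hPa: Δp = 460 hPa = 46000 Pa, q̄ = 0.00326 kg/kg → 0.00326 × 46000 / 9.8 = 15.30 mm
PW = 56.57 + 15.30 = 71.87 ≈ 71.9 mm.
Rainfall = ε × PW = 0.48 × 71.9 = 34.5 mm.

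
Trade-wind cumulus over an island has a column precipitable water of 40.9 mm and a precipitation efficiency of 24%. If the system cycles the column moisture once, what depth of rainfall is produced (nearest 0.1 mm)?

Rainfall = ε × PW = 0.24 × 40.9 = 9.8 mm.

rainfall ≈ 9.8 mm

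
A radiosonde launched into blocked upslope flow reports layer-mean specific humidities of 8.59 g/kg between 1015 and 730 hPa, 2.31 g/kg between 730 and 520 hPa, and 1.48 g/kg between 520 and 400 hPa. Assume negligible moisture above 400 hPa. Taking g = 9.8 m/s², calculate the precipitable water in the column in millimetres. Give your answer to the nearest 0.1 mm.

PW ≈ 31.7 mm

Precipitable water is the column-integrated vapour mass per unit area: PW = (1/g) Σ q̄ Δp, with q in kg/kg and Δp in Pa (1 kg/m² of water = 1 mm).
Layer 1015–730 hPa: Δp = 285 hPa = 28500 Pa, q̄ = 0.00859 kg/kg → 0.00859 × 28500 / 9.8 = 24.98 mm
Layer 730–520 hPa: Δp = 210 hPa = 21000 Pa, q̄ = 0.00231 kg/kg → 0.00231 × 21000 / 9.8 = 4.95 mm
Layer 520–400 hPa: Δp = 120 hPa = 12000 Pa, q̄ = 0.00148 kg/kg → 0.00148 × 12000 / 9.8 = 1.81 mm
PW = 24.98 + 4.95 + 1.81 = 31.74 ≈ 31.7 mm.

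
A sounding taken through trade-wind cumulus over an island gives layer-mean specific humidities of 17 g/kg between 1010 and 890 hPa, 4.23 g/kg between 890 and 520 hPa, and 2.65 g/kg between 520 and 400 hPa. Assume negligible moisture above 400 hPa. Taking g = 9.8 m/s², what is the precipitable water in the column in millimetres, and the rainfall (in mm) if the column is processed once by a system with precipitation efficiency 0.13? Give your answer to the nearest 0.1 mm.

Precipitable water is the column-integrated vapour mass per unit area: PW = (1/g) Σ q̄ Δp, with q in kg/kg and Δp in Pa (1 kg/m² of water = 1 mm).
Layer 1010–890 hPa: Δp = 120 hPa = 12000 Pa, q̄ = 0.017 kg/kg → 0.017 × 12000 / 9.8 = 20.82 mm
Layer 890–520 hPa: Δp = 370 hPa = 37000 Pa, q̄ = 0.00423 kg/kg → 0.00423 × 37000 / 9.8 = 15.97 mm
Layer 520–400 hPa: Δp = 120 hPa = 12000 Pa, q̄ = 0.00265 kg/kg → 0.00265 × 12000 / 9.8 = 3.24 mm
PW = 20.82 + 15.97 + 3.24 = 40.03 ≈ 40.0 mm.
Rainfall = ε × PW = 0.13 × 40.0 = 5.2 mm.

PW ≈ 40.0 mm; rainfall ≈ 5.2 mm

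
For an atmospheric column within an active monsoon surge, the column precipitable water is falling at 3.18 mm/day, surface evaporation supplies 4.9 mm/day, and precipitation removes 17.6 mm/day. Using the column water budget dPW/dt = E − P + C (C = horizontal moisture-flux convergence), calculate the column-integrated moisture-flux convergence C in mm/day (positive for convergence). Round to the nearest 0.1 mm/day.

dPW/dt = -3.18 mm/day.
C = dPW/dt − E + P = (-3.18) − 4.9 + 17.6 = 9.5 mm/day.

C ≈ 9.5 mm/day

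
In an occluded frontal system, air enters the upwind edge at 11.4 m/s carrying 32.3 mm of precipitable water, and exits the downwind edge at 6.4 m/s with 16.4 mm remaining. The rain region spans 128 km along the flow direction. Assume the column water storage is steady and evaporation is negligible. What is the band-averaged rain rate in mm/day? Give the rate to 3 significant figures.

R ≈ 178 mm/day

Column moisture flux per unit crosswind length is F = V × PW.
Inflow: F_in = 11.4 × 32.3 = 368.22 mm·m/s
Outflow: F_out = 6.4 × 16.4 = 104.96 mm·m/s
Steady-state rate R = (F_in − F_out)/L = (368.22 − 104.96) / 128000 m = 2.057e-03 mm/s.
R = 2.057e-03 × 3600 × 24 = 178 mm/day.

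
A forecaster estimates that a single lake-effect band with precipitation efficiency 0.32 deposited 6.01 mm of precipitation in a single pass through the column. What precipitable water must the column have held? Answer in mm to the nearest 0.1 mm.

PW ≈ 18.8 mm

PW = precipitation / ε = 6.01 / 0.32 = 18.8 mm.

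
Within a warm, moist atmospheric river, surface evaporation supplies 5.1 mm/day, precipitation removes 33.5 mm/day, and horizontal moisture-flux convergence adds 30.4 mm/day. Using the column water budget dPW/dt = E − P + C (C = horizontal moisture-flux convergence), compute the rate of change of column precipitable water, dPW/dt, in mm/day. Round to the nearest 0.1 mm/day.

dPW/dt = E − P + C = 5.1 − 33.5 + (30.4) = 2.0 mm/day.

dPW/dt ≈ 2.0 mm/day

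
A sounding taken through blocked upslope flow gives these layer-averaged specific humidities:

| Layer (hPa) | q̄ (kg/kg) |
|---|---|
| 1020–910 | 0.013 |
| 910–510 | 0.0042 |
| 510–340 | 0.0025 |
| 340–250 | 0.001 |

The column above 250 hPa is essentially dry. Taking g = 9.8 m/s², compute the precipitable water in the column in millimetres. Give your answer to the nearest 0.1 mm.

Precipitable water is the column-integrated vapour mass per unit area: PW = (1/g) Σ q̄ Δp, with q in kg/kg and Δp in Pa (1 kg/m² of water = 1 mm).
Layer 1020–910 hPa: Δp = 110 hPa = 11000 Pa, q̄ = 0.013 kg/kg → 0.013 × 11000 / 9.8 = 14.59 mm
Layer 910–510 hPa: Δp = 400 hPa = 40000 Pa, q̄ = 0.0042 kg/kg → 0.0042 × 40000 / 9.8 = 17.14 mm
Layer 510–340 hPa: Δp = 170 hPa = 17000 Pa, q̄ = 0.0025 kg/kg → 0.0025 × 17000 / 9.8 = 4.34 mm
Layer 340–250 hPa: Δp = 90 hPa = 9000 Pa, q̄ = 0.001 kg/kg → 0.001 × 9000 / 9.8 = 0.92 mm
PW = 14.59 + 17.14 + 4.34 + 0.92 = 36.99 ≈ 37.0 mm.

PW ≈ 37.0 mm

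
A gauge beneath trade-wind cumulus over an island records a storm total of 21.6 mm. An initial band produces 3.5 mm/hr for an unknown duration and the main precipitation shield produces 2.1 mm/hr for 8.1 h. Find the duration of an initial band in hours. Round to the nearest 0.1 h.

Known phases: 2.1 × 8.1 = 17.01 mm.
Remaining depth = 21.6 − 17.01 = 4.59 mm.
Duration = 4.59 / 3.5 = 1.3 h.

duration ≈ 1.3 h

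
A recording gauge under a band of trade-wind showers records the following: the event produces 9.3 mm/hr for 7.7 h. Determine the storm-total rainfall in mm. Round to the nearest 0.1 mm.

total ≈ 71.6 mm

Total = Σ Rᵢ Δtᵢ = 9.3 × 7.7
      = 71.61 = 71.6 mm.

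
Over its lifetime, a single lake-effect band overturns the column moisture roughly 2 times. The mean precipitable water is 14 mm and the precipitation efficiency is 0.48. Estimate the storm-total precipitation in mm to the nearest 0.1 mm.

Each cycle deposits ε × PW = 0.48 × 14 = 6.72 mm.
Over 2 cycles: 2 × 6.72 = 13.4 mm.

precipitation ≈ 13.4 mm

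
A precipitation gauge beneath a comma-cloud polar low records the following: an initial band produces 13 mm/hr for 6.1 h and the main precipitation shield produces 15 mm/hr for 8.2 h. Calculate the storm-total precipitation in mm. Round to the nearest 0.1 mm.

Total = Σ Rᵢ Δtᵢ = 13 × 6.1 + 15 × 8.2
      = 79.3 + 123 = 202.3 mm.

total ≈ 202.3 mm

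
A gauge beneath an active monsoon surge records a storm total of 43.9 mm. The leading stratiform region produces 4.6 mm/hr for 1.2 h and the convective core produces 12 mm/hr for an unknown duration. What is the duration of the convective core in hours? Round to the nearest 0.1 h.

Known phases: 4.6 × 1.2 = 5.52 mm.
Remaining depth = 43.9 − 5.52 = 38.38 mm.
Duration = 38.38 / 12 = 3.2 h.

duration ≈ 3.2 h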